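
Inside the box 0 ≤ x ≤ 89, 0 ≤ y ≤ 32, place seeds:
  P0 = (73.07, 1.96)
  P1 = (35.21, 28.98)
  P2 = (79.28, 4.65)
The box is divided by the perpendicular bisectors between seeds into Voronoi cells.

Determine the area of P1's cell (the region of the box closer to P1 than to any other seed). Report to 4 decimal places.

Area of P1's cell: 1744.2889

1. box [0,89]×[0,32]: [(0, 0) (89, 0) (89, 32) (0, 32)]
2. ⊥bis P1·P0 via (54.14,15.47): [(0, 0) (43.0993, 0) (65.9372, 32) (0, 32)]  |A|=1744.584
3. ⊥bis P1·P2 via (57.245,16.815): [(0, 0) (43.0993, 0) (64.5731, 30.0886) (65.6283, 32) (0, 32)]  |A|=1744.2889
4. canonical 5-gon: [(0, 0) (43.0993, 0) (64.5731, 30.0886) (65.6283, 32) (0, 32)]
5. shoelace: 1744.2889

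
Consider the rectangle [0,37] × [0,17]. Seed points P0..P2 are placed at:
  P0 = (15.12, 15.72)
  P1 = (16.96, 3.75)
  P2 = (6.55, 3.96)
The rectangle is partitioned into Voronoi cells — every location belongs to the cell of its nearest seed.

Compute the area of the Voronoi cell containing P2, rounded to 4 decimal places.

Area of P2's cell: 157.8962

1. box [0,37]×[0,17]: [(0, 0) (37, 0) (37, 17) (0, 17)]
2. ⊥bis P2·P0 via (10.835,9.84): [(0, 0) (24.3377, 0) (1.0098, 17) (0, 17)]  |A|=215.4544
3. ⊥bis P2·P1 via (11.755,3.855): [(0, 0) (11.6772, 0) (11.8607, 9.0926) (1.0098, 17) (0, 17)]  |A|=157.8962
4. canonical 5-gon: [(0, 0) (11.6772, 0) (11.8607, 9.0926) (1.0098, 17) (0, 17)]
5. shoelace: 157.8962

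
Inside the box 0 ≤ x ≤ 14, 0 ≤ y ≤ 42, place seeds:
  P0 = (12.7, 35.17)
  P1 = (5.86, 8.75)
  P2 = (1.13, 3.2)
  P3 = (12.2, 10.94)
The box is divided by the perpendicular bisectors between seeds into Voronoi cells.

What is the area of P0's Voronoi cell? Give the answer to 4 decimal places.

1. box [0,14]×[0,42]: [(0, 0) (14, 0) (14, 42) (0, 42)]
2. ⊥bis P0·P1 via (9.28,21.96): [(0, 24.3625) (14, 20.738) (14, 42) (0, 42)]  |A|=272.2961
3. ⊥bis P0·P2 via (6.915,19.185): [(0, 24.3625) (14, 20.738) (14, 42) (0, 42)]  |A|=272.2961
4. ⊥bis P0·P3 via (12.45,23.055): [(0, 24.3625) (4.4096, 23.2209) (14, 23.023) (14, 42) (0, 42)]  |A|=261.3391
5. canonical 5-gon: [(0, 24.3625) (4.4096, 23.2209) (14, 23.023) (14, 42) (0, 42)]
6. shoelace: 261.3391

Area of P0's cell: 261.3391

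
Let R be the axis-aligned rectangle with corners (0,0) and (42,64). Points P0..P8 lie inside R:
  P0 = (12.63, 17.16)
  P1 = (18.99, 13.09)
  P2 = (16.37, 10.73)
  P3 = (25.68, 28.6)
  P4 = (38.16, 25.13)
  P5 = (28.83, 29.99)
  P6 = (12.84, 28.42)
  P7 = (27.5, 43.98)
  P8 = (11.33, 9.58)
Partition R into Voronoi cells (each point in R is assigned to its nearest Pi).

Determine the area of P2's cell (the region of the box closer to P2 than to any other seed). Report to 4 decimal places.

Area of P2's cell: 105.0607

1. box [0,42]×[0,64]: [(0, 0) (42, 0) (42, 64) (0, 64)]
2. ⊥bis P2·P0 via (14.5,13.945): [(0, 5.5111) (0, 0) (42, 0) (42, 29.9403)]  |A|=744.48
3. ⊥bis P2·P1 via (17.68,11.91): [(15.3839, 14.4591) (0, 5.5111) (0, 0) (28.4081, 0)]  |A|=247.7687
4. ⊥bis P2·P3 via (21.025,19.665): [(15.3839, 14.4591) (0, 5.5111) (0, 0) (28.4081, 0)]  |A|=247.7687
5. ⊥bis P2·P4 via (27.265,17.93): [(15.3839, 14.4591) (0, 5.5111) (0, 0) (28.4081, 0)]  |A|=247.7687
6. ⊥bis P2·P5 via (22.6,20.36): [(15.3839, 14.4591) (0, 5.5111) (0, 0) (28.4081, 0)]  |A|=247.7687
7. ⊥bis P2·P6 via (14.605,19.575): [(15.3839, 14.4591) (0, 5.5111) (0, 0) (28.4081, 0)]  |A|=247.7687
8. ⊥bis P2·P7 via (21.935,27.355): [(15.3839, 14.4591) (0, 5.5111) (0, 0) (28.4081, 0)]  |A|=247.7687
9. ⊥bis P2·P8 via (13.85,10.155): [(15.3839, 14.4591) (13.1627, 13.1672) (16.1671, 0) (28.4081, 0)]  |A|=105.0607
10. canonical 4-gon: [(15.3839, 14.4591) (13.1627, 13.1672) (16.1671, 0) (28.4081, 0)]
11. shoelace: 105.0607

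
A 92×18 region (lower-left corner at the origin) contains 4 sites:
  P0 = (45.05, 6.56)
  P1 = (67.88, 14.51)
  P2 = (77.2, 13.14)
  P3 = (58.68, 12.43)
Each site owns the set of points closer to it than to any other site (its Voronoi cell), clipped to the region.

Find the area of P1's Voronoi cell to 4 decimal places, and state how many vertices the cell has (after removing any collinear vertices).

1. box [0,92]×[0,18]: [(0, 0) (92, 0) (92, 18) (0, 18)]
2. ⊥bis P1·P0 via (56.465,10.535): [(60.1336, 0) (92, 0) (92, 18) (53.8655, 18)]  |A|=630.0085
3. ⊥bis P1·P2 via (72.54,13.825): [(60.1336, 0) (70.5078, 0) (73.1537, 18) (53.8655, 18)]  |A|=266.9619
4. ⊥bis P1·P3 via (63.28,13.47): [(66.3254, 0) (70.5078, 0) (73.1537, 18) (62.2558, 18)]  |A|=135.7225
5. canonical 4-gon: [(66.3254, 0) (70.5078, 0) (73.1537, 18) (62.2558, 18)]
6. shoelace: 135.7225

Area of P1's cell: 135.7225 (4 vertices)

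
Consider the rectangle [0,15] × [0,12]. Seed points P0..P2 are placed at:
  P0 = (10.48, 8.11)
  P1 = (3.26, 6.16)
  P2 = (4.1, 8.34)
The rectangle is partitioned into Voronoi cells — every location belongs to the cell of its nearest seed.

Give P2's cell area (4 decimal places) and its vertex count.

Area of P2's cell: 34.6865 (4 vertices)

1. box [0,15]×[0,12]: [(0, 0) (15, 0) (15, 12) (0, 12)]
2. ⊥bis P2·P0 via (7.29,8.225): [(0, 0) (6.9935, 0) (7.4261, 12) (0, 12)]  |A|=86.5175
3. ⊥bis P2·P1 via (3.68,7.25): [(0, 8.668) (7.2059, 5.8914) (7.4261, 12) (0, 12)]  |A|=34.6865
4. canonical 4-gon: [(0, 8.668) (7.2059, 5.8914) (7.4261, 12) (0, 12)]
5. shoelace: 34.6865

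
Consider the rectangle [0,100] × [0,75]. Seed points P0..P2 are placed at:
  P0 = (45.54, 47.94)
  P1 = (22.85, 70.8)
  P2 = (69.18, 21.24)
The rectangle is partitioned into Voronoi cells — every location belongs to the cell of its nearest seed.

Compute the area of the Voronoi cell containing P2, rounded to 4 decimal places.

1. box [0,100]×[0,75]: [(0, 0) (100, 0) (100, 75) (0, 75)]
2. ⊥bis P2·P0 via (57.36,34.59): [(18.2926, 0) (100, 0) (100, 72.3432)]  |A|=2955.4856
3. ⊥bis P2·P1 via (46.015,46.02): [(18.2926, 0) (100, 0) (100, 72.3432)]  |A|=2955.4856
4. canonical 3-gon: [(18.2926, 0) (100, 0) (100, 72.3432)]
5. shoelace: 2955.4856

Area of P2's cell: 2955.4856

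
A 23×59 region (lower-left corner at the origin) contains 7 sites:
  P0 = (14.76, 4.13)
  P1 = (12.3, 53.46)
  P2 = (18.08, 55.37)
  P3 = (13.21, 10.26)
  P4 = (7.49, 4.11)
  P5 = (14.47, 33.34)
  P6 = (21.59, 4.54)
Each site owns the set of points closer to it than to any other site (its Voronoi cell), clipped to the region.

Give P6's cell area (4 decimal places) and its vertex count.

Area of P6's cell: 58.1595 (4 vertices)

1. box [0,23]×[0,59]: [(0, 0) (23, 0) (23, 59) (0, 59)]
2. ⊥bis P6·P0 via (18.175,4.335): [(18.4352, 0) (23, 0) (23, 59) (14.8935, 59)]  |A|=373.8026
3. ⊥bis P6·P1 via (16.945,29): [(16.6972, 28.9529) (18.4352, 0) (23, 0) (23, 30.1499)]  |A|=161.096
4. ⊥bis P6·P2 via (19.835,29.955): [(16.6972, 28.9529) (18.4352, 0) (23, 0) (23, 30.1499)]  |A|=161.096
5. ⊥bis P6·P3 via (17.4,7.4): [(17.9432, 8.1959) (18.4352, 0) (23, 0) (23, 15.6042)]  |A|=58.1595
6. ⊥bis P6·P4 via (14.54,4.325): [(17.9432, 8.1959) (18.4352, 0) (23, 0) (23, 15.6042)]  |A|=58.1595
7. ⊥bis P6·P5 via (18.03,18.94): [(17.9432, 8.1959) (18.4352, 0) (23, 0) (23, 15.6042)]  |A|=58.1595
8. canonical 4-gon: [(17.9432, 8.1959) (18.4352, 0) (23, 0) (23, 15.6042)]
9. shoelace: 58.1595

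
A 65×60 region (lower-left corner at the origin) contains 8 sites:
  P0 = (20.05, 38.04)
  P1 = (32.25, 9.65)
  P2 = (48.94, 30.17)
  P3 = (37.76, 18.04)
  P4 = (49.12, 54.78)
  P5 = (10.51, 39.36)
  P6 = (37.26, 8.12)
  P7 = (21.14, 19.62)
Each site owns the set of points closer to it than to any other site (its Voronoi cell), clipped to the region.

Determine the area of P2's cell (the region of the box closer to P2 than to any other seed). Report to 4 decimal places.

Area of P2's cell: 715.9970

1. box [0,65]×[0,60]: [(0, 0) (65, 0) (65, 60) (0, 60)]
2. ⊥bis P2·P0 via (34.495,34.105): [(25.2044, 0) (65, 0) (65, 60) (41.5491, 60)]  |A|=1897.3952
3. ⊥bis P2·P1 via (40.595,19.91): [(32.4359, 26.5462) (65, 0.0601) (65, 60) (41.5491, 60)]  |A|=1368.2043
4. ⊥bis P2·P3 via (43.35,24.105): [(34.0947, 32.6355) (65, 4.1506) (65, 60) (41.5491, 60)]  |A|=1183.8832
5. ⊥bis P2·P4 via (49.03,42.475): [(36.7995, 42.5645) (34.0947, 32.6355) (65, 4.1506) (65, 42.3582)]  |A|=730.6896
6. ⊥bis P2·P5 via (29.725,34.765): [(36.7995, 42.5645) (34.0947, 32.6355) (65, 4.1506) (65, 42.3582)]  |A|=730.6896
7. ⊥bis P2·P6 via (43.1,19.145): [(36.7995, 42.5645) (34.0947, 32.6355) (56.3417, 12.1308) (65, 7.5445) (65, 42.3582)]  |A|=715.997
8. ⊥bis P2·P7 via (35.04,24.895): [(36.7995, 42.5645) (34.0947, 32.6355) (56.3417, 12.1308) (65, 7.5445) (65, 42.3582)]  |A|=715.997
9. canonical 5-gon: [(36.7995, 42.5645) (34.0947, 32.6355) (56.3417, 12.1308) (65, 7.5445) (65, 42.3582)]
10. shoelace: 715.997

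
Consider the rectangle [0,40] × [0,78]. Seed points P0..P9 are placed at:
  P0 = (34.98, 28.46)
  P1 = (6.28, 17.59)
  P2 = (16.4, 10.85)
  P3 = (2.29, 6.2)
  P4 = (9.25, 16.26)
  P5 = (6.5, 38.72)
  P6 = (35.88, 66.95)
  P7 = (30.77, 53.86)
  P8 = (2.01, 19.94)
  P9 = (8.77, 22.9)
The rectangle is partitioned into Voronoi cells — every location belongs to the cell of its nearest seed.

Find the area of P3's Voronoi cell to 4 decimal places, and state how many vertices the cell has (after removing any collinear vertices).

Area of P3's cell: 118.9386 (6 vertices)

1. box [0,40]×[0,78]: [(0, 0) (40, 0) (40, 78) (0, 78)]
2. ⊥bis P3·P0 via (18.635,17.33): [(0, 44.6965) (0, 0) (30.4357, 0)]  |A|=680.1852
3. ⊥bis P3·P1 via (4.285,11.895): [(27.9906, 3.5907) (0, 13.3961) (0, 0) (30.4357, 0)]  |A|=242.1257
4. ⊥bis P3·P2 via (9.345,8.525): [(8.7498, 10.3309) (0, 13.3961) (0, 0) (12.1544, 0)]  |A|=121.3901
5. ⊥bis P3·P4 via (5.77,11.23): [(9.2461, 8.8251) (5.3461, 11.5233) (0, 13.3961) (0, 0) (12.1544, 0)]  |A|=119.1232
6. ⊥bis P3·P5 via (4.395,22.46): [(9.2461, 8.8251) (5.3461, 11.5233) (0, 13.3961) (0, 0) (12.1544, 0)]  |A|=119.1232
7. ⊥bis P3·P6 via (19.085,36.575): [(9.2461, 8.8251) (5.3461, 11.5233) (0, 13.3961) (0, 0) (12.1544, 0)]  |A|=119.1232
8. ⊥bis P3·P7 via (16.53,30.03): [(9.2461, 8.8251) (5.3461, 11.5233) (0, 13.3961) (0, 0) (12.1544, 0)]  |A|=119.1232
9. ⊥bis P3·P8 via (2.15,13.07): [(9.2461, 8.8251) (5.3461, 11.5233) (0.9978, 13.0465) (0, 13.0262) (0, 0) (12.1544, 0)]  |A|=118.9386
10. ⊥bis P3·P9 via (5.53,14.55): [(9.2461, 8.8251) (5.3461, 11.5233) (0.9978, 13.0465) (0, 13.0262) (0, 0) (12.1544, 0)]  |A|=118.9386
11. canonical 6-gon: [(9.2461, 8.8251) (5.3461, 11.5233) (0.9978, 13.0465) (0, 13.0262) (0, 0) (12.1544, 0)]
12. shoelace: 118.9386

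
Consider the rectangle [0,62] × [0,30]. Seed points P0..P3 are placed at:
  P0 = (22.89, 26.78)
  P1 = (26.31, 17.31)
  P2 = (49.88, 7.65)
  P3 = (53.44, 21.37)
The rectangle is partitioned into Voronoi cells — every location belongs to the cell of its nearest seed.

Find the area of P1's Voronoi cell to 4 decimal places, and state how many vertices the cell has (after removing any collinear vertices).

1. box [0,62]×[0,30]: [(0, 0) (62, 0) (62, 30) (0, 30)]
2. ⊥bis P1·P0 via (24.6,22.045): [(0, 13.1609) (0, 0) (62, 0) (62, 30) (46.6274, 30)]  |A|=1467.419
3. ⊥bis P1·P2 via (38.095,12.48): [(45.0406, 29.4269) (0, 13.1609) (0, 0) (32.9802, 0)]  |A|=781.6405
4. ⊥bis P1·P3 via (39.875,19.34): [(40.1509, 17.4963) (38.7077, 27.1399) (0, 13.1609) (0, 0) (32.9802, 0)]  |A|=749.4548
5. canonical 5-gon: [(40.1509, 17.4963) (38.7077, 27.1399) (0, 13.1609) (0, 0) (32.9802, 0)]
6. shoelace: 749.4548

Area of P1's cell: 749.4548 (5 vertices)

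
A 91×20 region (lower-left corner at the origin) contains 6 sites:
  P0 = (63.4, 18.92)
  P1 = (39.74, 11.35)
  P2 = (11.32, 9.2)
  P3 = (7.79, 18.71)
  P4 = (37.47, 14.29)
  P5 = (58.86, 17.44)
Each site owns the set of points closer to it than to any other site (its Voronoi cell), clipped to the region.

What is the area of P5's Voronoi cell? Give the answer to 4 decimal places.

Area of P5's cell: 261.9297

1. box [0,91]×[0,20]: [(0, 0) (91, 0) (91, 20) (0, 20)]
2. ⊥bis P5·P0 via (61.13,18.18): [(0, 0) (67.0565, 0) (60.5367, 20) (0, 20)]  |A|=1275.9322
3. ⊥bis P5·P1 via (49.3,14.395): [(53.885, 0) (67.0565, 0) (60.5367, 20) (47.5147, 20)]  |A|=261.9347
4. ⊥bis P5·P2 via (35.09,13.32): [(53.885, 0) (67.0565, 0) (60.5367, 20) (47.5147, 20)]  |A|=261.9347
5. ⊥bis P5·P3 via (33.325,18.075): [(53.885, 0) (67.0565, 0) (60.5367, 20) (47.5147, 20)]  |A|=261.9347
6. ⊥bis P5·P4 via (48.165,15.865): [(47.5916, 19.7586) (53.885, 0) (67.0565, 0) (60.5367, 20) (47.5561, 20)]  |A|=261.9297
7. canonical 5-gon: [(47.5916, 19.7586) (53.885, 0) (67.0565, 0) (60.5367, 20) (47.5561, 20)]
8. shoelace: 261.9297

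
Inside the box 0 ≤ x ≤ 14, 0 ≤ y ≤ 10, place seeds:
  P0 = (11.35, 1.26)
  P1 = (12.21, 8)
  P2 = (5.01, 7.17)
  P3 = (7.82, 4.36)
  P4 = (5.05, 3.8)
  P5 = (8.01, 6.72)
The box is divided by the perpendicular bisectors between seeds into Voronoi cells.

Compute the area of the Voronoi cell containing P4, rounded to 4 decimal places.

1. box [0,14]×[0,10]: [(0, 0) (14, 0) (14, 10) (0, 10)]
2. ⊥bis P4·P0 via (8.2,2.53): [(0, 0) (7.18, 0) (11.2117, 10) (0, 10)]  |A|=91.9584
3. ⊥bis P4·P1 via (8.63,5.9): [(0, 0) (7.18, 0) (9.1804, 4.9617) (6.225, 10) (0, 10)]  |A|=79.3961
4. ⊥bis P4·P2 via (5.03,5.485): [(0, 5.4253) (0, 0) (7.18, 0) (9.1804, 4.9617) (8.8469, 5.5303)]  |A|=45.2483
5. ⊥bis P4·P3 via (6.435,4.08): [(6.1483, 5.4983) (0, 5.4253) (0, 0) (7.18, 0) (7.2332, 0.1319)]  |A|=36.6311
6. ⊥bis P4·P5 via (6.53,5.26): [(6.1483, 5.4983) (0, 5.4253) (0, 0) (7.18, 0) (7.2332, 0.1319)]  |A|=36.6311
7. canonical 5-gon: [(6.1483, 5.4983) (0, 5.4253) (0, 0) (7.18, 0) (7.2332, 0.1319)]
8. shoelace: 36.6311

Area of P4's cell: 36.6311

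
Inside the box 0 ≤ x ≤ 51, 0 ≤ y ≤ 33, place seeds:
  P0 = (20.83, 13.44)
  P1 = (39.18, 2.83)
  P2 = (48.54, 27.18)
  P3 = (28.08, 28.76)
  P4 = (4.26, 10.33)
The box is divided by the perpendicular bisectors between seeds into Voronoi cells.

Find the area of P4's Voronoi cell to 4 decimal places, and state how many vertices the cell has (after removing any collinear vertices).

Area of P4's cell: 378.6047 (5 vertices)

1. box [0,51]×[0,33]: [(0, 0) (51, 0) (51, 33) (0, 33)]
2. ⊥bis P4·P0 via (12.545,11.885): [(0, 0) (14.7757, 0) (8.582, 33) (0, 33)]  |A|=385.401
3. ⊥bis P4·P1 via (21.72,6.58): [(0, 0) (14.7757, 0) (8.582, 33) (0, 33)]  |A|=385.401
4. ⊥bis P4·P2 via (26.4,18.755): [(0, 0) (14.7757, 0) (8.582, 33) (0, 33)]  |A|=385.401
5. ⊥bis P4·P3 via (16.17,19.545): [(0, 0) (14.7757, 0) (9.4859, 28.184) (5.7596, 33) (0, 33)]  |A|=378.6047
6. canonical 5-gon: [(0, 0) (14.7757, 0) (9.4859, 28.184) (5.7596, 33) (0, 33)]
7. shoelace: 378.6047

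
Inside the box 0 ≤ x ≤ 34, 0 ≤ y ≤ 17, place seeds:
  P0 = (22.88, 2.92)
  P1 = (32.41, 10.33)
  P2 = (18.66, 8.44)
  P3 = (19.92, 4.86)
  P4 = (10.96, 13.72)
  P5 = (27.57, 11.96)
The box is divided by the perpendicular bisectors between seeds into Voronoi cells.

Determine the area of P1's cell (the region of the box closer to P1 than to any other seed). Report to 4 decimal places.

1. box [0,34]×[0,17]: [(0, 0) (34, 0) (34, 17) (0, 17)]
2. ⊥bis P1·P0 via (27.645,6.625): [(32.7962, 0) (34, 0) (34, 17) (19.578, 17)]  |A|=132.8192
3. ⊥bis P1·P2 via (25.535,9.385): [(25.5427, 9.3287) (32.7962, 0) (34, 0) (34, 17) (24.4883, 17)]  |A|=113.9851
4. ⊥bis P1·P3 via (26.165,7.595): [(25.5427, 9.3287) (32.7962, 0) (34, 0) (34, 17) (24.4883, 17)]  |A|=113.9851
5. ⊥bis P1·P4 via (21.685,12.025): [(25.5427, 9.3287) (32.7962, 0) (34, 0) (34, 17) (24.4883, 17)]  |A|=113.9851
6. ⊥bis P1·P5 via (29.99,11.145): [(28.2191, 5.8866) (32.7962, 0) (34, 0) (34, 17) (31.9618, 17)]  |A|=64.0061
7. canonical 5-gon: [(28.2191, 5.8866) (32.7962, 0) (34, 0) (34, 17) (31.9618, 17)]
8. shoelace: 64.0061

Area of P1's cell: 64.0061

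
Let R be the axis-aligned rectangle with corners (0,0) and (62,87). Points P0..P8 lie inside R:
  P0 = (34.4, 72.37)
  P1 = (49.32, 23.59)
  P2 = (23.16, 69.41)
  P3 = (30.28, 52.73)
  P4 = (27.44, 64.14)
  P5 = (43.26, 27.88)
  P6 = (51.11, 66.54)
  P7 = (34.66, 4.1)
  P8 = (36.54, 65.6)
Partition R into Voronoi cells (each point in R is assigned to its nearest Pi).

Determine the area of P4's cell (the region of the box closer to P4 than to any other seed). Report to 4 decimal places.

1. box [0,62]×[0,87]: [(0, 0) (62, 0) (62, 87) (0, 87)]
2. ⊥bis P4·P0 via (30.92,68.255): [(0, 0) (62, 0) (62, 41.9711) (8.7546, 87) (0, 87)]  |A|=4195.2076
3. ⊥bis P4·P1 via (38.38,43.865): [(0, 23.1559) (51.4325, 50.9079) (8.7546, 87) (0, 87)]  |A|=1799.8162
4. ⊥bis P4·P2 via (25.3,66.775): [(0, 46.2278) (0, 23.1559) (51.4325, 50.9079) (29.0596, 69.8283)]  |A|=1132.2385
5. ⊥bis P4·P3 via (28.86,58.435): [(8.9196, 53.4717) (39.423, 61.0642) (29.0596, 69.8283)]  |A|=173.0097
6. ⊥bis P4·P5 via (35.35,46.01): [(8.9196, 53.4717) (39.423, 61.0642) (29.0596, 69.8283)]  |A|=173.0097
7. ⊥bis P4·P6 via (39.275,65.34): [(8.9196, 53.4717) (39.423, 61.0642) (29.0596, 69.8283)]  |A|=173.0097
8. ⊥bis P4·P7 via (31.05,34.12): [(8.9196, 53.4717) (39.423, 61.0642) (29.0596, 69.8283)]  |A|=173.0097
9. ⊥bis P4·P8 via (31.99,64.87): [(8.9196, 53.4717) (32.8626, 59.4313) (31.5296, 67.7394) (29.0596, 69.8283)]  |A|=144.6691
10. canonical 4-gon: [(8.9196, 53.4717) (32.8626, 59.4313) (31.5296, 67.7394) (29.0596, 69.8283)]
11. shoelace: 144.6691

Area of P4's cell: 144.6691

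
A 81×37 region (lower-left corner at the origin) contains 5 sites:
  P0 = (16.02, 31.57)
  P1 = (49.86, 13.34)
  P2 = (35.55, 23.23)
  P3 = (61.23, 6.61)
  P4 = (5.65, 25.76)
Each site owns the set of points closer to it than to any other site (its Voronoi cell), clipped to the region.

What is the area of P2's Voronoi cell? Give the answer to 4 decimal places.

1. box [0,81]×[0,37]: [(0, 0) (81, 0) (81, 37) (0, 37)]
2. ⊥bis P2·P0 via (25.785,27.4): [(14.0842, 0) (81, 0) (81, 37) (29.8845, 37)]  |A|=2183.5777
3. ⊥bis P2·P1 via (42.705,18.285): [(14.0842, 0) (30.0678, 0) (55.6394, 37) (29.8845, 37)]  |A|=772.1606
4. ⊥bis P2·P3 via (48.39,14.92): [(14.0842, 0) (30.0678, 0) (55.6394, 37) (29.8845, 37)]  |A|=772.1606
5. ⊥bis P2·P4 via (20.6,24.495): [(19.6253, 12.9756) (18.5273, 0) (30.0678, 0) (55.6394, 37) (29.8845, 37)]  |A|=743.3345
6. canonical 5-gon: [(19.6253, 12.9756) (18.5273, 0) (30.0678, 0) (55.6394, 37) (29.8845, 37)]
7. shoelace: 743.3345

Area of P2's cell: 743.3345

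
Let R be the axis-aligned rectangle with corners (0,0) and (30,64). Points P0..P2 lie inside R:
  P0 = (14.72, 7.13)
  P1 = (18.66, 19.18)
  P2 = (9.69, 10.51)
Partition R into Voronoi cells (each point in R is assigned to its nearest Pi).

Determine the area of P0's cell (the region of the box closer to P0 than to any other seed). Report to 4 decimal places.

1. box [0,30]×[0,64]: [(0, 0) (30, 0) (30, 64) (0, 64)]
2. ⊥bis P0·P1 via (16.69,13.155): [(0, 18.6121) (0, 0) (30, 0) (30, 8.803)]  |A|=411.2274
3. ⊥bis P0·P2 via (12.205,8.82): [(15.4012, 13.5764) (6.2782, 0) (30, 0) (30, 8.803)]  |A|=225.2851
4. canonical 4-gon: [(15.4012, 13.5764) (6.2782, 0) (30, 0) (30, 8.803)]
5. shoelace: 225.2851

Area of P0's cell: 225.2851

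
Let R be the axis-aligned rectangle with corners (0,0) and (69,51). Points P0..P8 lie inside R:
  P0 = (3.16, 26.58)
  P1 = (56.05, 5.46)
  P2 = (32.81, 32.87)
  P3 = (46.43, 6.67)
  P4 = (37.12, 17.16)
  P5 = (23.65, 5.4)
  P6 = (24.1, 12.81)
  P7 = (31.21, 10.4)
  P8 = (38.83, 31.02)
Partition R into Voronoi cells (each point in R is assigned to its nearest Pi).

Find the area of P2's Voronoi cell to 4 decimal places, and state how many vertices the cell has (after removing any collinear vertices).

Area of P2's cell: 563.6623 (5 vertices)

1. box [0,69]×[0,51]: [(0, 0) (69, 0) (69, 51) (0, 51)]
2. ⊥bis P2·P0 via (17.985,29.725): [(24.2909, 0) (69, 0) (69, 51) (13.4717, 51)]  |A|=2556.0538
3. ⊥bis P2·P1 via (44.43,19.165): [(23.9152, 1.7712) (69, 39.9971) (69, 51) (13.4717, 51)]  |A|=1614.8295
4. ⊥bis P2·P3 via (39.62,19.77): [(22.0361, 10.629) (53.8974, 27.192) (69, 39.9971) (69, 51) (13.4717, 51)]  |A|=1458.1562
5. ⊥bis P2·P4 via (34.965,25.015): [(19.8631, 20.8718) (59.1579, 31.6523) (69, 39.9971) (69, 51) (13.4717, 51)]  |A|=1217.7104
6. ⊥bis P2·P5 via (28.23,19.135): [(19.6227, 22.0051) (21.5958, 21.3472) (59.1579, 31.6523) (69, 39.9971) (69, 51) (13.4717, 51)]  |A|=1216.6714
7. ⊥bis P2·P6 via (28.455,22.84): [(18.5315, 27.1487) (27.906, 23.0784) (59.1579, 31.6523) (69, 39.9971) (69, 51) (13.4717, 51)]  |A|=1190.9992
8. ⊥bis P2·P7 via (32.01,21.635): [(18.5315, 27.1487) (27.906, 23.0784) (59.1579, 31.6523) (69, 39.9971) (69, 51) (13.4717, 51)]  |A|=1190.9992
9. ⊥bis P2·P8 via (35.82,31.945): [(18.5315, 27.1487) (27.906, 23.0784) (33.573, 24.6331) (41.6758, 51) (13.4717, 51)]  |A|=563.6623
10. canonical 5-gon: [(18.5315, 27.1487) (27.906, 23.0784) (33.573, 24.6331) (41.6758, 51) (13.4717, 51)]
11. shoelace: 563.6623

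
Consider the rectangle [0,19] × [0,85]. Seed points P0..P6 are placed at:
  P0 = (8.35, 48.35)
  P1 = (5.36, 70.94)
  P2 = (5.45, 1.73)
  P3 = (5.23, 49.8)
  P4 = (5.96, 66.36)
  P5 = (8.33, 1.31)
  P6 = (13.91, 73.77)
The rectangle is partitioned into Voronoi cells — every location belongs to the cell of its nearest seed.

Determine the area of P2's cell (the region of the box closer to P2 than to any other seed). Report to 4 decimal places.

1. box [0,19]×[0,85]: [(0, 0) (19, 0) (19, 85) (0, 85)]
2. ⊥bis P2·P0 via (6.9,25.04): [(0, 25.4692) (0, 0) (19, 0) (19, 24.2873)]  |A|=472.6871
3. ⊥bis P2·P1 via (5.405,36.335): [(0, 25.4692) (0, 0) (19, 0) (19, 24.2873)]  |A|=472.6871
4. ⊥bis P2·P3 via (5.34,25.765): [(0, 25.4692) (0, 0) (19, 0) (19, 24.2873)]  |A|=472.6871
5. ⊥bis P2·P4 via (5.705,34.045): [(0, 25.4692) (0, 0) (19, 0) (19, 24.2873)]  |A|=472.6871
6. ⊥bis P2·P5 via (6.89,1.52): [(10.2893, 24.8292) (0, 25.4692) (0, 0) (6.6683, 0)]  |A|=213.8142
7. ⊥bis P2·P6 via (9.68,37.75): [(10.2893, 24.8292) (0, 25.4692) (0, 0) (6.6683, 0)]  |A|=213.8142
8. canonical 4-gon: [(10.2893, 24.8292) (0, 25.4692) (0, 0) (6.6683, 0)]
9. shoelace: 213.8142

Area of P2's cell: 213.8142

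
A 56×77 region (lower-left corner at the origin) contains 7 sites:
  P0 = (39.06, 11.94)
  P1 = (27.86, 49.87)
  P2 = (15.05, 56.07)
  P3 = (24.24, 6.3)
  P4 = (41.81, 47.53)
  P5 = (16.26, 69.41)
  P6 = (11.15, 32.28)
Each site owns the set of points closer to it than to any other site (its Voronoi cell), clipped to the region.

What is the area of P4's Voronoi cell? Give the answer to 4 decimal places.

1. box [0,56]×[0,77]: [(0, 0) (56, 0) (56, 77) (0, 77)]
2. ⊥bis P4·P0 via (40.435,29.735): [(0, 32.8594) (56, 28.5323) (56, 77) (0, 77)]  |A|=2593.033
3. ⊥bis P4·P1 via (34.835,48.7): [(31.7661, 30.4048) (56, 28.5323) (56, 77) (39.5821, 77)]  |A|=969.7772
4. ⊥bis P4·P2 via (28.43,51.8): [(31.7661, 30.4048) (56, 28.5323) (56, 77) (39.5821, 77)]  |A|=969.7772
5. ⊥bis P4·P3 via (33.025,26.915): [(31.7661, 30.4048) (56, 28.5323) (56, 77) (39.5821, 77)]  |A|=969.7772
6. ⊥bis P4·P5 via (29.035,58.47): [(38.2859, 69.2726) (31.7661, 30.4048) (56, 28.5323) (56, 77) (44.9034, 77)]  |A|=949.2174
7. ⊥bis P4·P6 via (26.48,39.905): [(38.2859, 69.2726) (31.7661, 30.4048) (56, 28.5323) (56, 77) (44.9034, 77)]  |A|=949.2174
8. canonical 5-gon: [(38.2859, 69.2726) (31.7661, 30.4048) (56, 28.5323) (56, 77) (44.9034, 77)]
9. shoelace: 949.2174

Area of P4's cell: 949.2174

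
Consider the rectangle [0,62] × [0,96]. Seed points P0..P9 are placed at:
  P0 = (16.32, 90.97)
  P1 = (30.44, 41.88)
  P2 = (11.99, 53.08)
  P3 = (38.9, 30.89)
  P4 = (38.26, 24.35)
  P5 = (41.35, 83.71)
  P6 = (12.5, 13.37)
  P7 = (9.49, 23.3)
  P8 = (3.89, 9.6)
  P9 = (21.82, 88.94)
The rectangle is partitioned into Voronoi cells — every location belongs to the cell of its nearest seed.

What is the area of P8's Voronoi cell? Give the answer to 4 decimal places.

Area of P8's cell: 167.3248

1. box [0,62]×[0,96]: [(0, 0) (62, 0) (62, 96) (0, 96)]
2. ⊥bis P8·P0 via (10.105,50.285): [(0, 51.8286) (0, 0) (62, 0) (62, 42.3576)]  |A|=2919.7722
3. ⊥bis P8·P1 via (17.165,25.74): [(0, 39.8581) (0, 0) (48.4602, 0)]  |A|=965.7643
4. ⊥bis P8·P2 via (7.94,31.34): [(11.064, 30.758) (0, 32.8192) (0, 0) (48.4602, 0)]  |A|=926.8252
5. ⊥bis P8·P3 via (21.395,20.245): [(18.9424, 24.2781) (11.064, 30.758) (0, 32.8192) (0, 0) (33.7062, 0)]  |A|=747.7264
6. ⊥bis P8·P4 via (21.075,16.975): [(17.3945, 25.5513) (11.064, 30.758) (0, 32.8192) (0, 0) (28.3599, 0)]  |A|=670.0311
7. ⊥bis P8·P5 via (22.62,46.655): [(17.3945, 25.5513) (11.064, 30.758) (0, 32.8192) (0, 0) (28.3599, 0)]  |A|=670.0311
8. ⊥bis P8·P6 via (8.195,11.485): [(0, 30.2009) (0, 0) (13.2239, 0)]  |A|=199.6862
9. ⊥bis P8·P7 via (6.69,16.45): [(5.8752, 16.7831) (0, 19.1846) (0, 0) (13.2239, 0)]  |A|=167.3248
10. ⊥bis P8·P9 via (12.855,49.27): [(5.8752, 16.7831) (0, 19.1846) (0, 0) (13.2239, 0)]  |A|=167.3248
11. canonical 4-gon: [(5.8752, 16.7831) (0, 19.1846) (0, 0) (13.2239, 0)]
12. shoelace: 167.3248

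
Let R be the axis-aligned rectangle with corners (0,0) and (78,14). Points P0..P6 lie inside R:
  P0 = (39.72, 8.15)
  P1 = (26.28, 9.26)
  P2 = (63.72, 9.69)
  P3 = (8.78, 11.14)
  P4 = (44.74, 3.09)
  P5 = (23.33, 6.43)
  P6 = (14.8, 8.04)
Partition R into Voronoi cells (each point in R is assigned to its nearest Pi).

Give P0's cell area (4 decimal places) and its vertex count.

1. box [0,78]×[0,14]: [(0, 0) (78, 0) (78, 14) (0, 14)]
2. ⊥bis P0·P1 via (33,8.705): [(32.2811, 0) (78, 0) (78, 14) (33.4373, 14)]  |A|=631.9714
3. ⊥bis P0·P2 via (51.72,8.92): [(32.2811, 0) (52.2924, 0) (51.394, 14) (33.4373, 14)]  |A|=265.7762
4. ⊥bis P0·P3 via (24.25,9.645): [(32.2811, 0) (52.2924, 0) (51.394, 14) (33.4373, 14)]  |A|=265.7762
5. ⊥bis P0·P4 via (42.23,5.62): [(32.2811, 0) (36.5652, 0) (50.6768, 14) (33.4373, 14)]  |A|=150.6654
6. ⊥bis P0·P5 via (31.525,7.29): [(32.285, 0.0478) (32.29, 0) (36.5652, 0) (50.6768, 14) (33.4373, 14)]  |A|=150.6651
7. ⊥bis P0·P6 via (27.26,8.095): [(32.285, 0.0478) (32.29, 0) (36.5652, 0) (50.6768, 14) (33.4373, 14)]  |A|=150.6651
8. canonical 5-gon: [(32.285, 0.0478) (32.29, 0) (36.5652, 0) (50.6768, 14) (33.4373, 14)]
9. shoelace: 150.6651

Area of P0's cell: 150.6651 (5 vertices)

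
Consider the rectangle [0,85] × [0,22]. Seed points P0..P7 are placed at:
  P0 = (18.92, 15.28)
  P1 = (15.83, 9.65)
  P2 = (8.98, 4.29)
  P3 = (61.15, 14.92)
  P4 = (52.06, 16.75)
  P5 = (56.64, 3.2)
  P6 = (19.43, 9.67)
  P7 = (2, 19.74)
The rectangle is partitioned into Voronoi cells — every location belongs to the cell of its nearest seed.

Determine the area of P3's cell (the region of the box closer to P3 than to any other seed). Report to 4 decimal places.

Area of P3's cell: 495.6989

1. box [0,85]×[0,22]: [(0, 0) (85, 0) (85, 22) (0, 22)]
2. ⊥bis P3·P0 via (40.035,15.1): [(39.9063, 0) (85, 0) (85, 22) (40.0938, 22)]  |A|=989.9989
3. ⊥bis P3·P1 via (38.49,12.285): [(39.9071, 0.0984) (39.9186, 0) (85, 0) (85, 22) (40.0938, 22)]  |A|=989.9983
4. ⊥bis P3·P2 via (35.065,9.605): [(39.9071, 0.0984) (39.9186, 0) (85, 0) (85, 22) (40.0938, 22)]  |A|=989.9983
5. ⊥bis P3·P4 via (56.605,15.835): [(53.4171, 0) (85, 0) (85, 22) (57.8461, 22)]  |A|=646.1044
6. ⊥bis P3·P5 via (58.895,9.06): [(55.5038, 10.365) (82.4389, 0) (85, 0) (85, 22) (57.8461, 22)]  |A|=495.6989
7. ⊥bis P3·P6 via (40.29,12.295): [(55.5038, 10.365) (82.4389, 0) (85, 0) (85, 22) (57.8461, 22)]  |A|=495.6989
8. ⊥bis P3·P7 via (31.575,17.33): [(55.5038, 10.365) (82.4389, 0) (85, 0) (85, 22) (57.8461, 22)]  |A|=495.6989
9. canonical 5-gon: [(55.5038, 10.365) (82.4389, 0) (85, 0) (85, 22) (57.8461, 22)]
10. shoelace: 495.6989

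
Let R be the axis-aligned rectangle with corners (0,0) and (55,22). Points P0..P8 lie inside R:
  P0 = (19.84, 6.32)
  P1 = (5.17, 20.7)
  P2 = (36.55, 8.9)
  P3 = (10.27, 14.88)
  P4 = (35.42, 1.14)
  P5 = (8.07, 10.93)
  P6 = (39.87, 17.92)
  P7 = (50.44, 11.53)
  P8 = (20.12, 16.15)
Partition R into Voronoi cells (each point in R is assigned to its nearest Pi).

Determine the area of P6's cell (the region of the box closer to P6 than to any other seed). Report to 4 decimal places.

Area of P6's cell: 140.0614

1. box [0,55]×[0,22]: [(0, 0) (55, 0) (55, 22) (0, 22)]
2. ⊥bis P6·P0 via (29.855,12.12): [(36.8741, 0) (55, 0) (55, 22) (24.1332, 22)]  |A|=538.9202
3. ⊥bis P6·P1 via (22.52,19.31): [(36.8741, 0) (55, 0) (55, 22) (24.1332, 22)]  |A|=538.9202
4. ⊥bis P6·P2 via (38.21,13.41): [(26.6421, 17.6678) (55, 7.2301) (55, 22) (24.1332, 22)]  |A|=276.2823
5. ⊥bis P6·P3 via (25.07,16.4): [(24.5728, 21.2408) (26.6421, 17.6678) (55, 7.2301) (55, 22) (24.4949, 22)]  |A|=276.1451
6. ⊥bis P6·P4 via (37.645,9.53): [(24.5728, 21.2408) (26.6421, 17.6678) (55, 7.2301) (55, 22) (24.4949, 22)]  |A|=276.1451
7. ⊥bis P6·P5 via (23.97,14.425): [(24.5728, 21.2408) (26.6421, 17.6678) (55, 7.2301) (55, 22) (24.4949, 22)]  |A|=276.1451
8. ⊥bis P6·P7 via (45.155,14.725): [(24.5728, 21.2408) (26.6421, 17.6678) (43.2406, 11.5584) (49.553, 22) (24.4949, 22)]  |A|=160.8651
9. ⊥bis P6·P8 via (29.995,17.035): [(30.0507, 16.4132) (43.2406, 11.5584) (49.553, 22) (29.55, 22)]  |A|=140.0614
10. canonical 4-gon: [(30.0507, 16.4132) (43.2406, 11.5584) (49.553, 22) (29.55, 22)]
11. shoelace: 140.0614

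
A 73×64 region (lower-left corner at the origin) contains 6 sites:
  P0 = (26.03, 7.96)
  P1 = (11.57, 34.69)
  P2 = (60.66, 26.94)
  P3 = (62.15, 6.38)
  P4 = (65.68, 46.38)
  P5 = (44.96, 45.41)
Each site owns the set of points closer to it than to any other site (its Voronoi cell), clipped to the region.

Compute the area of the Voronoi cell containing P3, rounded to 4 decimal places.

Area of P3's cell: 475.2849

1. box [0,73]×[0,64]: [(0, 0) (73, 0) (73, 64) (0, 64)]
2. ⊥bis P3·P0 via (44.09,7.17): [(43.7764, 0) (73, 0) (73, 64) (46.5759, 64)]  |A|=1780.727
3. ⊥bis P3·P1 via (36.86,20.535): [(45.3371, 35.6807) (43.7764, 0) (73, 0) (73, 64) (61.1877, 64)]  |A|=1573.8293
4. ⊥bis P3·P2 via (61.405,16.66): [(44.4514, 15.4314) (43.7764, 0) (73, 0) (73, 17.5003)]  |A|=475.2849
5. ⊥bis P3·P4 via (63.915,26.38): [(44.4514, 15.4314) (43.7764, 0) (73, 0) (73, 17.5003)]  |A|=475.2849
6. ⊥bis P3·P5 via (53.555,25.895): [(44.4514, 15.4314) (43.7764, 0) (73, 0) (73, 17.5003)]  |A|=475.2849
7. canonical 4-gon: [(44.4514, 15.4314) (43.7764, 0) (73, 0) (73, 17.5003)]
8. shoelace: 475.2849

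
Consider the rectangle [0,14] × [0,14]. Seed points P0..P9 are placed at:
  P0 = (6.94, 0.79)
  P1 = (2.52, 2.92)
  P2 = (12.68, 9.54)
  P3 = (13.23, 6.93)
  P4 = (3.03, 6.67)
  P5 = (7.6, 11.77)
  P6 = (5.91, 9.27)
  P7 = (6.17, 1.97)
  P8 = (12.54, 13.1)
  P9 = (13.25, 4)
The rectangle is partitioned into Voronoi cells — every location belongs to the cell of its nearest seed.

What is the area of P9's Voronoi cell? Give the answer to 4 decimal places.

1. box [0,14]×[0,14]: [(0, 0) (14, 0) (14, 14) (0, 14)]
2. ⊥bis P9·P0 via (10.095,2.395): [(11.3134, 0) (14, 0) (14, 14) (4.1913, 14)]  |A|=87.4669
3. ⊥bis P9·P1 via (7.885,3.46): [(7.4735, 7.5481) (11.3134, 0) (14, 0) (14, 14) (6.8241, 14)]  |A|=78.9738
4. ⊥bis P9·P2 via (12.965,6.77): [(8.1228, 6.2718) (11.3134, 0) (14, 0) (14, 6.8765)]  |A|=28.6322
5. ⊥bis P9·P3 via (13.24,5.465): [(8.5495, 5.433) (11.3134, 0) (14, 0) (14, 5.4702)]  |A|=22.2057
6. ⊥bis P9·P4 via (8.14,5.335): [(8.5495, 5.433) (11.3134, 0) (14, 0) (14, 5.4702)]  |A|=22.2057
7. ⊥bis P9·P5 via (10.425,7.885): [(8.5495, 5.433) (11.3134, 0) (14, 0) (14, 5.4702)]  |A|=22.2057
8. ⊥bis P9·P6 via (9.58,6.635): [(8.7178, 5.4341) (8.619, 5.2965) (11.3134, 0) (14, 0) (14, 5.4702)]  |A|=22.1942
9. ⊥bis P9·P7 via (9.71,2.985): [(9.0072, 5.4361) (9.6004, 3.3673) (11.3134, 0) (14, 0) (14, 5.4702)]  |A|=21.7314
10. ⊥bis P9·P8 via (12.895,8.55): [(9.0072, 5.4361) (9.6004, 3.3673) (11.3134, 0) (14, 0) (14, 5.4702)]  |A|=21.7314
11. canonical 5-gon: [(9.0072, 5.4361) (9.6004, 3.3673) (11.3134, 0) (14, 0) (14, 5.4702)]
12. shoelace: 21.7314

Area of P9's cell: 21.7314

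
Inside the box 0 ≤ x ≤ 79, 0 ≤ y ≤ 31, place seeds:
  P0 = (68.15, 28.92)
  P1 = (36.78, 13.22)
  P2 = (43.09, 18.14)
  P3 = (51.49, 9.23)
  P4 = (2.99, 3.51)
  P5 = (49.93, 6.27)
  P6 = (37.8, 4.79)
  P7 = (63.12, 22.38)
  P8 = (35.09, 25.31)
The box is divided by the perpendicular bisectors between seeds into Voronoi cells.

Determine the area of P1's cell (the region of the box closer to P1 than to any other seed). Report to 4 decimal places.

1. box [0,79]×[0,31]: [(0, 0) (79, 0) (79, 31) (0, 31)]
2. ⊥bis P1·P0 via (52.465,21.07): [(0, 0) (63.0101, 0) (47.4953, 31) (0, 31)]  |A|=1712.8326
3. ⊥bis P1·P2 via (39.935,15.68): [(0, 0) (52.1609, 0) (27.9898, 31) (0, 31)]  |A|=1242.3358
4. ⊥bis P1·P3 via (44.135,11.225): [(0, 0) (41.0903, 0) (43.9475, 10.5338) (27.9898, 31) (0, 31)]  |A|=1184.0276
5. ⊥bis P1·P4 via (19.885,8.365): [(22.2888, 0) (41.0903, 0) (43.9475, 10.5338) (27.9898, 31) (13.3805, 31)]  |A|=631.153
6. ⊥bis P1·P5 via (43.355,9.745): [(22.2888, 0) (38.2046, 0) (43.8429, 10.6681) (27.9898, 31) (13.3805, 31)]  |A|=615.0176
7. ⊥bis P1·P6 via (37.29,9.005): [(20.2921, 6.9483) (43.3515, 9.7384) (43.8429, 10.6681) (27.9898, 31) (13.3805, 31)]  |A|=454.6226
8. ⊥bis P1·P7 via (49.95,17.8): [(20.2921, 6.9483) (43.3515, 9.7384) (43.8429, 10.6681) (27.9898, 31) (13.3805, 31)]  |A|=454.6226
9. ⊥bis P1·P8 via (35.935,19.265): [(17.4935, 16.6872) (20.2921, 6.9483) (43.3515, 9.7384) (43.8429, 10.6681) (37.0213, 19.4169)]  |A|=224.6494
10. canonical 5-gon: [(17.4935, 16.6872) (20.2921, 6.9483) (43.3515, 9.7384) (43.8429, 10.6681) (37.0213, 19.4169)]
11. shoelace: 224.6494

Area of P1's cell: 224.6494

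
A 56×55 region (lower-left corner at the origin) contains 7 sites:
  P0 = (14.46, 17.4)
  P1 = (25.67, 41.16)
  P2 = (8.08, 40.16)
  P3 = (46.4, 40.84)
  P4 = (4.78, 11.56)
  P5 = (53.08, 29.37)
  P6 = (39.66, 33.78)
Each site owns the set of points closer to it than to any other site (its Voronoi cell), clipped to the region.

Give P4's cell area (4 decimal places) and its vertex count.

Area of P4's cell: 274.5030 (4 vertices)

1. box [0,56]×[0,55]: [(0, 0) (56, 0) (56, 55) (0, 55)]
2. ⊥bis P4·P0 via (9.62,14.48): [(0, 30.4255) (0, 0) (18.3559, 0)]  |A|=279.243
3. ⊥bis P4·P1 via (15.225,26.36): [(0, 30.4255) (0, 0) (18.3559, 0)]  |A|=279.243
4. ⊥bis P4·P2 via (6.43,25.86): [(2.4794, 26.3158) (0, 26.6019) (0, 0) (18.3559, 0)]  |A|=274.503
5. ⊥bis P4·P3 via (25.59,26.2): [(2.4794, 26.3158) (0, 26.6019) (0, 0) (18.3559, 0)]  |A|=274.503
6. ⊥bis P4·P5 via (28.93,20.465): [(2.4794, 26.3158) (0, 26.6019) (0, 0) (18.3559, 0)]  |A|=274.503
7. ⊥bis P4·P6 via (22.22,22.67): [(2.4794, 26.3158) (0, 26.6019) (0, 0) (18.3559, 0)]  |A|=274.503
8. canonical 4-gon: [(2.4794, 26.3158) (0, 26.6019) (0, 0) (18.3559, 0)]
9. shoelace: 274.503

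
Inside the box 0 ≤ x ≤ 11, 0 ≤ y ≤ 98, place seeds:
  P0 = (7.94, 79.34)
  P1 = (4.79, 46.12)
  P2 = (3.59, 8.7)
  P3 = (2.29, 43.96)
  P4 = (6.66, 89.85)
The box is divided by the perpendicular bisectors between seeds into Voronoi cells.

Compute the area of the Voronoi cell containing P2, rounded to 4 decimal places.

1. box [0,11]×[0,98]: [(0, 0) (11, 0) (11, 98) (0, 98)]
2. ⊥bis P2·P0 via (5.765,44.02): [(0, 44.375) (0, 0) (11, 0) (11, 43.6976)]  |A|=484.3995
3. ⊥bis P2·P1 via (4.19,27.41): [(0, 27.5444) (0, 0) (11, 0) (11, 27.1916)]  |A|=301.0479
4. ⊥bis P2·P3 via (2.94,26.33): [(0, 26.2216) (0, 0) (11, 0) (11, 26.6272)]  |A|=290.6682
5. ⊥bis P2·P4 via (5.125,49.275): [(0, 26.2216) (0, 0) (11, 0) (11, 26.6272)]  |A|=290.6682
6. canonical 4-gon: [(0, 26.2216) (0, 0) (11, 0) (11, 26.6272)]
7. shoelace: 290.6682

Area of P2's cell: 290.6682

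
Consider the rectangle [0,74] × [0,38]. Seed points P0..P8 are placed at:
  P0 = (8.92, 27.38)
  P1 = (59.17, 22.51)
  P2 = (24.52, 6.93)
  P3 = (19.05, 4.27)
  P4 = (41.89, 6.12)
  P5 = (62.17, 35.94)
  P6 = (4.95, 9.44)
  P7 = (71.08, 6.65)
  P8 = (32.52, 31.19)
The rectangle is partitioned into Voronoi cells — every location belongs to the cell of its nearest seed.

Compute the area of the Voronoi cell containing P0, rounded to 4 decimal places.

Area of P0's cell: 409.4007

1. box [0,74]×[0,38]: [(0, 0) (74, 0) (74, 38) (0, 38)]
2. ⊥bis P0·P1 via (34.045,24.945): [(0, 0) (31.6274, 0) (35.3102, 38) (0, 38)]  |A|=1271.8158
3. ⊥bis P0·P2 via (16.72,17.155): [(0, 4.4004) (34.6129, 30.8043) (35.3102, 38) (0, 38)]  |A|=708.53
4. ⊥bis P0·P3 via (13.985,15.825): [(0, 9.6948) (16.3159, 16.8467) (34.6129, 30.8043) (35.3102, 38) (0, 38)]  |A|=665.3382
5. ⊥bis P0·P4 via (25.405,16.75): [(0, 9.6948) (16.3159, 16.8467) (34.327, 30.5863) (34.6385, 31.0694) (35.3102, 38) (0, 38)]  |A|=665.3031
6. ⊥bis P0·P5 via (35.545,31.66): [(0, 9.6948) (16.3159, 16.8467) (34.327, 30.5863) (34.6385, 31.0694) (35.0152, 34.9558) (34.5258, 38) (0, 38)]  |A|=664.1092
7. ⊥bis P0·P6 via (6.935,18.41): [(0, 19.9447) (15.5387, 16.5061) (16.3159, 16.8467) (34.327, 30.5863) (34.6385, 31.0694) (35.0152, 34.9558) (34.5258, 38) (0, 38)]  |A|=584.4746
8. ⊥bis P0·P7 via (40,17.015): [(0, 19.9447) (15.5387, 16.5061) (16.3159, 16.8467) (34.327, 30.5863) (34.6385, 31.0694) (35.0152, 34.9558) (34.5258, 38) (0, 38)]  |A|=584.4746
9. ⊥bis P0·P8 via (20.72,29.285): [(0, 19.9447) (15.5387, 16.5061) (16.3159, 16.8467) (22.025, 21.2018) (19.313, 38) (0, 38)]  |A|=409.4007
10. canonical 6-gon: [(0, 19.9447) (15.5387, 16.5061) (16.3159, 16.8467) (22.025, 21.2018) (19.313, 38) (0, 38)]
11. shoelace: 409.4007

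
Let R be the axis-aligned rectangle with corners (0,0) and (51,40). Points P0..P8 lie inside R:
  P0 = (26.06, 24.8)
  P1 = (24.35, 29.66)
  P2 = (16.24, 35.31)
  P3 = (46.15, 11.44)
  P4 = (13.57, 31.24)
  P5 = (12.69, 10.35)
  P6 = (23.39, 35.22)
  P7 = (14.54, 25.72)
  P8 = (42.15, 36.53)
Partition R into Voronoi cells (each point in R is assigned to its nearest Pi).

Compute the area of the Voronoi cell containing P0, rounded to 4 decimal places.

1. box [0,51]×[0,40]: [(0, 0) (51, 0) (51, 40) (0, 40)]
2. ⊥bis P0·P1 via (25.205,27.23): [(0, 18.3616) (0, 0) (51, 0) (51, 36.306)]  |A|=1394.0236
3. ⊥bis P0·P2 via (21.15,30.055): [(13.8508, 23.235) (0, 10.2935) (0, 0) (51, 0) (51, 36.306)]  |A|=1338.1492
4. ⊥bis P0·P3 via (36.105,18.12): [(47.3432, 35.0194) (13.8508, 23.235) (0, 10.2935) (0, 0) (24.0551, 0)]  |A|=799.9701
5. ⊥bis P0·P4 via (19.815,28.02): [(47.3432, 35.0194) (18.1228, 24.7381) (5.3675, 0) (24.0551, 0)]  |A|=623.0713
6. ⊥bis P0·P5 via (19.375,17.575): [(29.5078, 8.1995) (47.3432, 35.0194) (18.1228, 24.7381) (16.0268, 20.673)]  |A|=340.6317
7. ⊥bis P0·P6 via (24.725,30.01): [(29.5078, 8.1995) (47.3432, 35.0194) (18.1228, 24.7381) (16.0268, 20.673)]  |A|=340.6317
8. ⊥bis P0·P7 via (20.3,25.26): [(19.6648, 17.3068) (29.5078, 8.1995) (47.3432, 35.0194) (20.3201, 25.5112)]  |A|=320.949
9. ⊥bis P0·P8 via (34.105,30.665): [(19.6648, 17.3068) (29.5078, 8.1995) (39.5137, 23.2459) (34.2811, 30.4234) (20.3201, 25.5112)]  |A|=262.0474
10. canonical 5-gon: [(19.6648, 17.3068) (29.5078, 8.1995) (39.5137, 23.2459) (34.2811, 30.4234) (20.3201, 25.5112)]
11. shoelace: 262.0474

Area of P0's cell: 262.0474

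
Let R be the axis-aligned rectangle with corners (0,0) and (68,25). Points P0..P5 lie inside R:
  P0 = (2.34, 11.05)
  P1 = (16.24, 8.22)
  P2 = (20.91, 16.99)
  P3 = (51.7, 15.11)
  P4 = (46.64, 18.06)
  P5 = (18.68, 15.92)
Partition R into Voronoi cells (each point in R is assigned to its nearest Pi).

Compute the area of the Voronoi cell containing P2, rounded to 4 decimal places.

1. box [0,68]×[0,25]: [(0, 0) (68, 0) (68, 25) (0, 25)]
2. ⊥bis P2·P0 via (11.625,14.02): [(16.1096, 0) (68, 0) (68, 25) (8.1128, 25)]  |A|=1397.2199
3. ⊥bis P2·P1 via (18.575,12.605): [(10.7437, 16.7751) (42.2465, 0) (68, 0) (68, 25) (8.1128, 25)]  |A|=1177.9948
4. ⊥bis P2·P3 via (36.305,16.05): [(10.7437, 16.7751) (35.543, 3.5696) (36.8515, 25) (8.1128, 25)]  |A|=392.5544
5. ⊥bis P2·P4 via (33.775,17.525): [(10.7437, 16.7751) (34.3285, 4.2163) (33.4641, 25) (8.1128, 25)]  |A|=343.9169
6. ⊥bis P2·P5 via (19.795,16.455): [(22.695, 10.4111) (34.3285, 4.2163) (33.4641, 25) (15.6949, 25)]  |A|=247.8325
7. canonical 4-gon: [(22.695, 10.4111) (34.3285, 4.2163) (33.4641, 25) (15.6949, 25)]
8. shoelace: 247.8325

Area of P2's cell: 247.8325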